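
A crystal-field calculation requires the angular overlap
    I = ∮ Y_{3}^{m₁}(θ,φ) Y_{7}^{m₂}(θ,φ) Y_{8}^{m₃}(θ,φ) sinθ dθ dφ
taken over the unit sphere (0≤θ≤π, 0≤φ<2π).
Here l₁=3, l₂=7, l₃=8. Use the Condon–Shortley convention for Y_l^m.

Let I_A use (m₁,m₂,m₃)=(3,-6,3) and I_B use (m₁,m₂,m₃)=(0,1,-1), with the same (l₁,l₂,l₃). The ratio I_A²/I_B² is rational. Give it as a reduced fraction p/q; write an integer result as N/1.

Same 3,7,8: normalisation and zero-m 3j drop out of the ratio.
A: Δ: 2! 4! 12! / 19! → 1/5290740; sum: t=0:+1/1916006400 = 1/1916006400; 3j²(3 7 8; 3 -6 3) = Δ·Π!·Σ² = 5/4522  (sign -1)
B: Δ: 2! 4! 12! / 19! → 1/5290740; sum: t=0:+1/11612160 t=1:−1/2419200 t=2:+1/6220800 = -29/174182400; 3j²(3 7 8; 0 1 -1) = Δ·Π!·Σ² = 841/83980  (sign +1)
I_A²/I_B² = (5/4522)/(841/83980) = 650/5887

650/5887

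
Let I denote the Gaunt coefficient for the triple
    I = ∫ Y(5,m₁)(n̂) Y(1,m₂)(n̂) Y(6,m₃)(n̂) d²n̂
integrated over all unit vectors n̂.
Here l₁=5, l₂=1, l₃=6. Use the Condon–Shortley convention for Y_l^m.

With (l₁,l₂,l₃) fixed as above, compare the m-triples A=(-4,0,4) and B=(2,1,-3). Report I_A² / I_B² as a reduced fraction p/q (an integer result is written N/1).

Shared (l₁,l₂,l₃)=(5,1,6): N and (l;000)² cancel in I_A²/I_B².
A: Δ = 0!·10!·2!/13! = 1/858; Racah Σ t=0..0: t=0:+1/362880 = 1/362880; ⇒ 3j(5 1 6; -4 0 4)² = 10/429, sgn +1
B: Δ = 0!·10!·2!/13! = 1/858; Racah Σ t=0..0: t=0:+1/60480 = 1/60480; ⇒ 3j(5 1 6; 2 1 -3)² = 6/143, sgn -1
I_A²/I_B² = (10/429)/(6/143) = 5/9

5/9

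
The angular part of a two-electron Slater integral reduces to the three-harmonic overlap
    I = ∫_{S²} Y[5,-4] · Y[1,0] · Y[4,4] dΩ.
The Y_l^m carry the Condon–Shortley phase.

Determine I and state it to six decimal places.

0.147319

Checks pass: Σm=0; 10 even; l₃=4∈[4,6].
(2·5+1)(2·1+1)(2·4+1) = 297
Δ: 2! 8! 0! / 11! → 1/495
sum: t=1:−1/576 = -1/576
3j²(5 1 4; 0 0 0) = Δ·Π!·Σ² = 5/99  (sign -1)
sum: t=1:−1/40320 = -1/40320
3j²(5 1 4; -4 0 4) = Δ·Π!·Σ² = 1/55  (sign -1)
combine: 4πI² = 297·5/99·1/55 = 3/11
take √, sign +1: I = 0.14731920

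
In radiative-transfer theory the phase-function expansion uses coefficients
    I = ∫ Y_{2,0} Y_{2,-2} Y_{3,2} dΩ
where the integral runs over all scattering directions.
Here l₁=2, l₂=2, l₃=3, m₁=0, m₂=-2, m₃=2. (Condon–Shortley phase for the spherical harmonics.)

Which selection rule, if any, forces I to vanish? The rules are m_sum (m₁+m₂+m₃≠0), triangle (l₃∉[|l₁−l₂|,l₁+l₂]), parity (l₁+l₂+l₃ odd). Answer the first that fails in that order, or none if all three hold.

parity

m₁+m₂+m₃ = 0 − 2 + 2 = 0  ✓
triangle: |2−2|=0 ≤ l₃=3 ≤ 2+2=4  ✓
parity: l₁+l₂+l₃ = 7 is odd  ✗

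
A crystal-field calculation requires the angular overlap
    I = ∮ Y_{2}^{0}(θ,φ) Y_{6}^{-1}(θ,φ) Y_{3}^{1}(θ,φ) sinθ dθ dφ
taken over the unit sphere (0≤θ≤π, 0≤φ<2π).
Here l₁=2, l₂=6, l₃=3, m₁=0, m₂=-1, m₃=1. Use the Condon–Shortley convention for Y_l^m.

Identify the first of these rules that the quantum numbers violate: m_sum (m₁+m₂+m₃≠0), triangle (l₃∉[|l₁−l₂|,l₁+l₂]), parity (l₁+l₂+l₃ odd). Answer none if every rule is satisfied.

triangle

azimuthal sum: 0 − 1 + 1 = 0  ✓
4 ≤ 3 ≤ 8 (triangle on l)  ✗
L = 2 + 6 + 3 = 11 (odd)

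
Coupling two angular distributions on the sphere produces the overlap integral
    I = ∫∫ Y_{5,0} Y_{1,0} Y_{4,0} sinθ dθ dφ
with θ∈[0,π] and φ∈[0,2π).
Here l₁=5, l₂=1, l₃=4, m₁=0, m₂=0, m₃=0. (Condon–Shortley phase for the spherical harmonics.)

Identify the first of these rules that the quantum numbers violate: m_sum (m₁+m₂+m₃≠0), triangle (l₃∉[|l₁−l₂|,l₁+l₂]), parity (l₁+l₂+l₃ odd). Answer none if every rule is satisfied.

none

azimuthal sum: 0 + 0 + 0 = 0  ✓
4 ≤ 4 ≤ 6 (triangle on l)  ✓
L = 5 + 1 + 4 = 10 (even)  ✓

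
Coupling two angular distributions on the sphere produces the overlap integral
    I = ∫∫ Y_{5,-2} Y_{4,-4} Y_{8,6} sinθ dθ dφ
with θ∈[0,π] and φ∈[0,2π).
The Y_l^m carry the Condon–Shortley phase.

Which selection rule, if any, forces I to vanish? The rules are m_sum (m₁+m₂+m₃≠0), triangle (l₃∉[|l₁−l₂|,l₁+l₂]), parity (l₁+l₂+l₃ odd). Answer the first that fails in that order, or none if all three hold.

m₁+m₂+m₃ = -2 − 4 + 6 = 0  ✓
triangle: |5−4|=1 ≤ l₃=8 ≤ 5+4=9  ✓
parity: l₁+l₂+l₃ = 17 is odd  ✗

parity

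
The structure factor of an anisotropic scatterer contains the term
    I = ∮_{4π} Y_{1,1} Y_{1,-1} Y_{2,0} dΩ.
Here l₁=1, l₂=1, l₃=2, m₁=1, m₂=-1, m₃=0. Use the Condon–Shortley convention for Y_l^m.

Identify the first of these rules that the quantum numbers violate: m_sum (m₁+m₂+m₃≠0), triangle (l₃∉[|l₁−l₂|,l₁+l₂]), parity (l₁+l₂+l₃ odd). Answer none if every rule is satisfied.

azimuthal sum: 1 − 1 + 0 = 0  ✓
0 ≤ 2 ≤ 2 (triangle on l)  ✓
L = 1 + 1 + 2 = 4 (even)  ✓

none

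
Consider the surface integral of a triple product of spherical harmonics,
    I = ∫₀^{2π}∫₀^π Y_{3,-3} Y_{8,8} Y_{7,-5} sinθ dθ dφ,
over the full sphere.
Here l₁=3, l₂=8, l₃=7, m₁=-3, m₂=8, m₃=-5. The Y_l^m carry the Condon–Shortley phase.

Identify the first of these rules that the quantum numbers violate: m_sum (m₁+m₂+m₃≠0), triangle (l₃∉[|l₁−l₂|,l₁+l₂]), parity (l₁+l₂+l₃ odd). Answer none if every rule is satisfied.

azimuthal sum: -3 + 8 − 5 = 0  ✓
5 ≤ 7 ≤ 11 (triangle on l)  ✓
L = 3 + 8 + 7 = 18 (even)  ✓

none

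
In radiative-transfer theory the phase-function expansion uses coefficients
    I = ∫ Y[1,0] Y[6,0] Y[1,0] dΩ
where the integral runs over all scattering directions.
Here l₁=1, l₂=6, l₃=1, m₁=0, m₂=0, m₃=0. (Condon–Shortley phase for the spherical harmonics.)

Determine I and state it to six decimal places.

0.000000

l₃=1 ∉ [5,7] — triangle fails ⇒ I = 0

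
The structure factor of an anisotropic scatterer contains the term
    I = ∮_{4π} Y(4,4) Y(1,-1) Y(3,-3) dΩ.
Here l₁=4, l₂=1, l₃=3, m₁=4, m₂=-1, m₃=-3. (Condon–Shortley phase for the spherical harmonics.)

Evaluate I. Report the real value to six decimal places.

0.325735

Rules hold: Σm=0, L=8 even, 3≤3≤5.
N = 9·3·7 = 189
Δ = 2!·6!·0!/9! = 1/252
Racah Σ t=1..1: t=1:−1/36 = -1/36
⇒ 3j(4 1 3; 0 0 0)² = 4/63, sgn +1
Racah Σ t=0..0: t=0:+1/1440 = 1/1440
⇒ 3j(4 1 3; 4 -1 -3)² = 1/9, sgn +1
4πI² = N·(3j₀)²·(3jₘ)² = 4/3
I = +1·√(1.33333/4π) = 0.32573501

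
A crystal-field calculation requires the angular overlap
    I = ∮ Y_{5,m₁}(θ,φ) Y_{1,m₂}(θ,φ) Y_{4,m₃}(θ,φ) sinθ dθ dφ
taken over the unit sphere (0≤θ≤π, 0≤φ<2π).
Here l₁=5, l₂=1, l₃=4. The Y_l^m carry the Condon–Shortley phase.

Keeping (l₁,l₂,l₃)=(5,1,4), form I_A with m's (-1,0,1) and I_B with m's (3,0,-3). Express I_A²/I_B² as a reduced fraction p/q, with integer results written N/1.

Shared (l₁,l₂,l₃)=(5,1,4): N and (l;000)² cancel in I_A²/I_B².
A: Δ = 2!·8!·0!/11! = 1/495; Racah Σ t=1..1: t=1:−1/720 = -1/720; ⇒ 3j(5 1 4; -1 0 1)² = 8/165, sgn +1
B: Δ = 2!·8!·0!/11! = 1/495; Racah Σ t=1..1: t=1:−1/5040 = -1/5040; ⇒ 3j(5 1 4; 3 0 -3)² = 16/495, sgn +1
I_A²/I_B² = (8/165)/(16/495) = 3/2

3/2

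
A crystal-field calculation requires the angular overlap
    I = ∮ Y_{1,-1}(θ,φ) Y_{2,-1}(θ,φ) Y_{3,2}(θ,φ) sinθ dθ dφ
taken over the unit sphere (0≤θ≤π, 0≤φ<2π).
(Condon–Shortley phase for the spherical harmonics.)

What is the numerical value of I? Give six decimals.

0.261169

m-sum 0 ✓  L=6 even ✓  1≤3≤3 ✓
Π(2lᵢ+1) = 3×5×7 = 105
triangle coeff Δ(1,2,3) = 1/105
Σ_t [0,0]: t=0:+1/4 = 1/4
(3j)²=3/35 [(1 2 3; 0 0 0)], sign=-1
Σ_t [0,0]: t=0:+1/12 = 1/12
(3j)²=2/21 [(1 2 3; -1 -1 2)], sign=-1
⇒ 4πI² = 6/7
I = (+1)√(6/7/(4π)) = 0.26116903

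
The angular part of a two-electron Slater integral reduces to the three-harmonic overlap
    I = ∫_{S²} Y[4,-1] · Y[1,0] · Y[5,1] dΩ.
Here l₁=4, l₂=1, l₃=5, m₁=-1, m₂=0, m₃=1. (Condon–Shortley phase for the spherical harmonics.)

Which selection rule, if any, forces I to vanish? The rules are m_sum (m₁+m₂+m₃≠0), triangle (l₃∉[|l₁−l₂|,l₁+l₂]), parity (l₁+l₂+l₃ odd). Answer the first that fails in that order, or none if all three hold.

none

azimuthal sum: -1 + 0 + 1 = 0  ✓
3 ≤ 5 ≤ 5 (triangle on l)  ✓
L = 4 + 1 + 5 = 10 (even)  ✓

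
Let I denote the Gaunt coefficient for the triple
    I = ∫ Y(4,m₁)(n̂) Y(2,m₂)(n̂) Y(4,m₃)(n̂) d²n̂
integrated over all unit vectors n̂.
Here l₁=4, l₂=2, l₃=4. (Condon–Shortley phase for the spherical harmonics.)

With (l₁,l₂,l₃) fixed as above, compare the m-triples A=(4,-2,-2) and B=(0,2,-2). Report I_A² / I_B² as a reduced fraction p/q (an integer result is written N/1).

14/45

Same 4,2,4: normalisation and zero-m 3j drop out of the ratio.
A: Δ: 2! 6! 2! / 11! → 1/13860; sum: t=0:+1/2880 = 1/2880; 3j²(4 2 4; 4 -2 -2) = Δ·Π!·Σ² = 2/165  (sign +1)
B: Δ: 2! 6! 2! / 11! → 1/13860; sum: t=2:+1/192 = 1/192; 3j²(4 2 4; 0 2 -2) = Δ·Π!·Σ² = 3/77  (sign +1)
I_A²/I_B² = (2/165)/(3/77) = 14/45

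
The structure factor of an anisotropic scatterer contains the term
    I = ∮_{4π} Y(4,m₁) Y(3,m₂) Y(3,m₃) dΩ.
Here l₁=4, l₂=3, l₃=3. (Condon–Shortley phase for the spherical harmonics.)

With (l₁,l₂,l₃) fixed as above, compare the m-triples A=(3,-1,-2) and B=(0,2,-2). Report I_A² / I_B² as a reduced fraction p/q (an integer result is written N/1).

2/7

l's match ⇒ only the (l;m) 3-j factors differ between A and B.
A: triangle coeff Δ(4,3,3) = 1/34650; Σ_t [0,1]: t=0:+1/288 t=1:−1/144 = -1/288; (3j)²=1/99 [(4 3 3; 3 -1 -2)], sign=+1
B: triangle coeff Δ(4,3,3) = 1/34650; Σ_t [3,4]: t=3:−1/72 t=4:+1/576 = -7/576; (3j)²=7/198 [(4 3 3; 0 2 -2)], sign=+1
I_A²/I_B² = (1/99)/(7/198) = 2/7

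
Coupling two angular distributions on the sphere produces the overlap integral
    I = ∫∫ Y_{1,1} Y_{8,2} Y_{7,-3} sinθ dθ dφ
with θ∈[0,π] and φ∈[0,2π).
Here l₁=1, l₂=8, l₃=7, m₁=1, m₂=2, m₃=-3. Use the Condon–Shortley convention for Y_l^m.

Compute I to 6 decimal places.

0.118504

Checks pass: Σm=0; 16 even; l₃=7∈[7,9].
(2·1+1)(2·8+1)(2·7+1) = 765
Δ: 2! 0! 14! / 17! → 1/2040
sum: t=1:−1/25401600 = -1/25401600
3j²(1 8 7; 0 0 0) = Δ·Π!·Σ² = 8/255  (sign +1)
sum: t=0:+1/174182400 = 1/174182400
3j²(1 8 7; 1 2 -3) = Δ·Π!·Σ² = 1/136  (sign +1)
combine: 4πI² = 765·8/255·1/136 = 3/17
take √, sign +1: I = 0.11850352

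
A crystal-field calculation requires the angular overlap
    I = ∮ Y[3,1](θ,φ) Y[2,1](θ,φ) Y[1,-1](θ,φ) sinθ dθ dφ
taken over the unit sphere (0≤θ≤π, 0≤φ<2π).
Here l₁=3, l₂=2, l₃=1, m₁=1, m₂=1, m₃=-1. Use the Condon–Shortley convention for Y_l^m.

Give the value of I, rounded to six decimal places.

0.000000

m-sum = 1 + 1 − 1 = 1 ≠ 0 ⇒ I = 0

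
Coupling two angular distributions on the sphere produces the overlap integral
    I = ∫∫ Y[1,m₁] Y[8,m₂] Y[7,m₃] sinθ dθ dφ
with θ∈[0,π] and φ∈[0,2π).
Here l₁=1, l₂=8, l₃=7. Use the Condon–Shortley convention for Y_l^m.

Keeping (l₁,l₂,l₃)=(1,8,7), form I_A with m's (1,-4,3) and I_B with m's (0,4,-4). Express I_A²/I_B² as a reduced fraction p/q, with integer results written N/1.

l's match ⇒ only the (l;m) 3-j factors differ between A and B.
A: triangle coeff Δ(1,8,7) = 1/2040; Σ_t [0,0]: t=0:+1/174182400 = 1/174182400; (3j)²=11/340 [(1 8 7; 1 -4 3)], sign=+1
B: triangle coeff Δ(1,8,7) = 1/2040; Σ_t [1,1]: t=1:−1/239500800 = -1/239500800; (3j)²=2/85 [(1 8 7; 0 4 -4)], sign=+1
I_A²/I_B² = (11/340)/(2/85) = 11/8

11/8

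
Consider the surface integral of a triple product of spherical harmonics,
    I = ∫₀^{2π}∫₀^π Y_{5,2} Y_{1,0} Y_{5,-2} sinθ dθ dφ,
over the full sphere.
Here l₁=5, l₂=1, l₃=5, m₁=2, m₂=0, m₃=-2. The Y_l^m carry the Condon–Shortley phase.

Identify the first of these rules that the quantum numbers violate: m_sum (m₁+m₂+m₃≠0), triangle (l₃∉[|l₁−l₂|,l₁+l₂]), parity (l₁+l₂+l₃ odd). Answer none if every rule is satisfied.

Σmᵢ = 0  ✓
l₃∈[|l₁−l₂|,l₁+l₂]=[4,6], have l₃=5  ✓
Σlᵢ = 11 ⇒ odd  ✗

parity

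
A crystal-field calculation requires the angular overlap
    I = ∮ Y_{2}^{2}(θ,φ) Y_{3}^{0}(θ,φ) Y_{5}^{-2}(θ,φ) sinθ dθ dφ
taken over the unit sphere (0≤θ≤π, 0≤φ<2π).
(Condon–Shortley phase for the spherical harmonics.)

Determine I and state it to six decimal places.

0.141758

Checks pass: Σm=0; 10 even; l₃=5∈[1,5].
(2·2+1)(2·3+1)(2·5+1) = 385
Δ: 0! 4! 6! / 11! → 1/2310
sum: t=0:+1/144 = 1/144
3j²(2 3 5; 0 0 0) = Δ·Π!·Σ² = 10/231  (sign -1)
sum: t=0:+1/864 = 1/864
3j²(2 3 5; 2 0 -2) = Δ·Π!·Σ² = 1/66  (sign -1)
combine: 4πI² = 385·10/231·1/66 = 25/99
take √, sign +1: I = 0.14175797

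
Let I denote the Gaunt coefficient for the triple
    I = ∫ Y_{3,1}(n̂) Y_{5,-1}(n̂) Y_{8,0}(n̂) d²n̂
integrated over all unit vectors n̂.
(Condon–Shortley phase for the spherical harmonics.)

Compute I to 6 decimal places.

m-sum 0 ✓  L=16 even ✓  2≤8≤8 ✓
Π(2lᵢ+1) = 7×11×17 = 1309
triangle coeff Δ(3,5,8) = 1/136136
Σ_t [0,0]: t=0:+1/518400 = 1/518400
(3j)²=56/2431 [(3 5 8; 0 0 0)], sign=+1
Σ_t [0,0]: t=0:+1/829440 = 1/829440
(3j)²=35/2431 [(3 5 8; 1 -1 0)], sign=+1
⇒ 4πI² = 13720/31603
I = (+1)√(13720/31603/(4π)) = 0.18586943

0.185869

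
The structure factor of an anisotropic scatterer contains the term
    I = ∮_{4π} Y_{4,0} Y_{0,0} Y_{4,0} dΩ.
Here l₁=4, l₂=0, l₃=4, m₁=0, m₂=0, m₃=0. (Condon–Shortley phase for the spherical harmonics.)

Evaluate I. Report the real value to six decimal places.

m-sum 0 ✓  L=8 even ✓  4≤4≤4 ✓
Π(2lᵢ+1) = 9×1×9 = 81
triangle coeff Δ(4,0,4) = 1/9
Σ_t [0,0]: t=0:+1/576 = 1/576
(3j)²=1/9 [(4 0 4; 0 0 0)], sign=+1
(m-triple is (0,0,0) — same symbol as above.)
⇒ 4πI² = 1/1
I = (+1)√(1/1/(4π)) = 0.28209479

0.282095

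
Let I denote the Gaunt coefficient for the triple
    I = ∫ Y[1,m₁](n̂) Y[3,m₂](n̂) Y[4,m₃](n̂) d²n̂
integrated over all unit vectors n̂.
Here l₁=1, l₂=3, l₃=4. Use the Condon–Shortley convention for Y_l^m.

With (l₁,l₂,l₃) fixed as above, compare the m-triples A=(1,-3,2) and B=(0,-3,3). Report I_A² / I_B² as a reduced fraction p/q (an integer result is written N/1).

Shared (l₁,l₂,l₃)=(1,3,4): N and (l;000)² cancel in I_A²/I_B².
A: Δ = 0!·2!·6!/9! = 1/252; Racah Σ t=0..0: t=0:+1/1440 = 1/1440; ⇒ 3j(1 3 4; 1 -3 2)² = 1/252, sgn +1
B: Δ = 0!·2!·6!/9! = 1/252; Racah Σ t=0..0: t=0:+1/720 = 1/720; ⇒ 3j(1 3 4; 0 -3 3)² = 1/36, sgn -1
I_A²/I_B² = (1/252)/(1/36) = 1/7

1/7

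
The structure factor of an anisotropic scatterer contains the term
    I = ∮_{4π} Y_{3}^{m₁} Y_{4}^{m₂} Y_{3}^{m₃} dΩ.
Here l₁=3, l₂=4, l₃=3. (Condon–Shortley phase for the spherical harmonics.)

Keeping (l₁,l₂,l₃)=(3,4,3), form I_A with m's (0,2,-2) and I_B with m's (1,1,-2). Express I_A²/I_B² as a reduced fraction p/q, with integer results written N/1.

3/32

Same 3,4,3: normalisation and zero-m 3j drop out of the ratio.
A: Δ: 4! 2! 4! / 11! → 1/34650; sum: t=2:+1/96 t=3:−1/72 = -1/288; 3j²(3 4 3; 0 2 -2) = Δ·Π!·Σ² = 1/462  (sign +1)
B: Δ: 4! 2! 4! / 11! → 1/34650; sum: t=1:−1/144 t=2:+1/48 = 1/72; 3j²(3 4 3; 1 1 -2) = Δ·Π!·Σ² = 16/693  (sign -1)
I_A²/I_B² = (1/462)/(16/693) = 3/32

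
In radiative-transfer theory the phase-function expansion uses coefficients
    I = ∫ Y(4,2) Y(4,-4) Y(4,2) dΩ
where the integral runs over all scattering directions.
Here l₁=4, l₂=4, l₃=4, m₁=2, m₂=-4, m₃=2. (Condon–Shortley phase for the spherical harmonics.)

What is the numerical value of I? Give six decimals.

m-sum 0 ✓  L=12 even ✓  0≤4≤8 ✓
Π(2lᵢ+1) = 9×9×9 = 729
triangle coeff Δ(4,4,4) = 1/450450
Σ_t [0,4]: t=0:+1/13824 t=1:−1/216 t=2:+1/64 t=3:−1/216 t=4:+1/13824 = 5/768
(3j)²=18/1001 [(4 4 4; 0 0 0)], sign=+1
Σ_t [0,0]: t=0:+1/2304 = 1/2304
(3j)²=5/143 [(4 4 4; 2 -4 2)], sign=+1
⇒ 4πI² = 65610/143143
I = (+1)√(65610/143143/(4π)) = 0.19098314

0.190983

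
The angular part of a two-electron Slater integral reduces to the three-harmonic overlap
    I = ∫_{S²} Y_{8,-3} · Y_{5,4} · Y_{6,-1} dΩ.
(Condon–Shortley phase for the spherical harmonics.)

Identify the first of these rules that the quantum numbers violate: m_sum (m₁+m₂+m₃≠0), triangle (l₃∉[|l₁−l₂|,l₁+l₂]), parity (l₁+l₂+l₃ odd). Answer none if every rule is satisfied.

Σmᵢ = 0  ✓
l₃∈[|l₁−l₂|,l₁+l₂]=[3,13], have l₃=6  ✓
Σlᵢ = 19 ⇒ odd  ✗

parity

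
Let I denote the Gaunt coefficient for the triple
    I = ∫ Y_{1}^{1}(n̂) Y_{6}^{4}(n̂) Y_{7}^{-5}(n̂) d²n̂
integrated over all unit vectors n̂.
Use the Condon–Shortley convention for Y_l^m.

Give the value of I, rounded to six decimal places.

-0.284256

m-sum 0 ✓  L=14 even ✓  5≤7≤7 ✓
Π(2lᵢ+1) = 3×13×15 = 585
triangle coeff Δ(1,6,7) = 1/1365
Σ_t [0,0]: t=0:+1/518400 = 1/518400
(3j)²=7/195 [(1 6 7; 0 0 0)], sign=-1
Σ_t [0,0]: t=0:+1/14515200 = 1/14515200
(3j)²=22/455 [(1 6 7; 1 4 -5)], sign=+1
⇒ 4πI² = 66/65
I = (-1)√(66/65/(4π)) = -0.28425647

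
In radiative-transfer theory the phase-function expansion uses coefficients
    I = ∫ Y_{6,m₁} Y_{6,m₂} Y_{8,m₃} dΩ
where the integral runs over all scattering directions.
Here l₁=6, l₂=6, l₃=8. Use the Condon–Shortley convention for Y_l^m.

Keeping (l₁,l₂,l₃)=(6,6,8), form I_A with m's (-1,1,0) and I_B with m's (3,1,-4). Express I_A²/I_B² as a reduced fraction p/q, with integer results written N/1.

Shared (l₁,l₂,l₃)=(6,6,8): N and (l;000)² cancel in I_A²/I_B².
A: Δ = 4!·8!·8!/21! = 1/1309458150; Racah Σ t=0..4: t=0:+1/609638400 t=1:−1/12441600 t=2:+1/2073600 t=3:−1/1990656 t=4:+1/12441600 = -1/54190080; ⇒ 3j(6 6 8; -1 1 0)² = 50/323323, sgn -1
B: Δ = 4!·8!·8!/21! = 1/1309458150; Racah Σ t=0..3: t=0:+1/87091200 t=1:−1/12441600 t=2:+1/14515200 t=3:−1/139345920 = -1/139345920; ⇒ 3j(6 6 8; 3 1 -4)² = 5/8398, sgn -1
I_A²/I_B² = (50/323323)/(5/8398) = 20/77

20/77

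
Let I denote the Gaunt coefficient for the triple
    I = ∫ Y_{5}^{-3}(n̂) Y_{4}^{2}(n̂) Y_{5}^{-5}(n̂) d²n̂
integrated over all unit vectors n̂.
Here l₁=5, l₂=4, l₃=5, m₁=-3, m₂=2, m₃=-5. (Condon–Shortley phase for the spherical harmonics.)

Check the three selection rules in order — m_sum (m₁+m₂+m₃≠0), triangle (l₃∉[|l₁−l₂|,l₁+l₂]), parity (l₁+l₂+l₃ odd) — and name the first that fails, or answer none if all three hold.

Σmᵢ = -6  ✗
l₃∈[|l₁−l₂|,l₁+l₂]=[1,9], have l₃=5
Σlᵢ = 14 ⇒ even

m_sum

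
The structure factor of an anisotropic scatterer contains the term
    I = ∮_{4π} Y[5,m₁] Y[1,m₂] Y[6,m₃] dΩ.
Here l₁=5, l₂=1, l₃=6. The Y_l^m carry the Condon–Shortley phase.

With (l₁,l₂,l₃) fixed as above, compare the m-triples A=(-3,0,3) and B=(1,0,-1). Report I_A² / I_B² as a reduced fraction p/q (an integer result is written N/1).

27/35

Same 5,1,6: normalisation and zero-m 3j drop out of the ratio.
A: Δ: 0! 10! 2! / 13! → 1/858; sum: t=0:+1/80640 = 1/80640; 3j²(5 1 6; -3 0 3) = Δ·Π!·Σ² = 9/286  (sign -1)
B: Δ: 0! 10! 2! / 13! → 1/858; sum: t=0:+1/17280 = 1/17280; 3j²(5 1 6; 1 0 -1) = Δ·Π!·Σ² = 35/858  (sign -1)
I_A²/I_B² = (9/286)/(35/858) = 27/35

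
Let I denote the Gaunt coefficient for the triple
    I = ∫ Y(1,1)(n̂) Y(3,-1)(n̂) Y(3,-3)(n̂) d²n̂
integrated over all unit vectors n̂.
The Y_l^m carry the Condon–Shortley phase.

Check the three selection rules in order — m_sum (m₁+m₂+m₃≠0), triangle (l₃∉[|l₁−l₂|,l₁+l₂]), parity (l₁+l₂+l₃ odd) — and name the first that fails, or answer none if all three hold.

azimuthal sum: 1 − 1 − 3 = -3  ✗
2 ≤ 3 ≤ 4 (triangle on l)
L = 1 + 3 + 3 = 7 (odd)

m_sum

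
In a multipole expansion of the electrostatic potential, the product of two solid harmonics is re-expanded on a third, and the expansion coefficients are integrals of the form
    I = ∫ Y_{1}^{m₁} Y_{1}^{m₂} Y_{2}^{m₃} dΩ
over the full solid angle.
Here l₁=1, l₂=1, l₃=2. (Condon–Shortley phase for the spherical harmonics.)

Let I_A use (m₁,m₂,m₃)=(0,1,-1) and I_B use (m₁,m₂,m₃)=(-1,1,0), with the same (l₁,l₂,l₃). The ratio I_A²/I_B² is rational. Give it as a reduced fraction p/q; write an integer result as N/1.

3/1

Shared (l₁,l₂,l₃)=(1,1,2): N and (l;000)² cancel in I_A²/I_B².
A: Δ = 0!·2!·2!/5! = 1/30; Racah Σ t=0..0: t=0:+1/2 = 1/2; ⇒ 3j(1 1 2; 0 1 -1)² = 1/10, sgn -1
B: Δ = 0!·2!·2!/5! = 1/30; Racah Σ t=0..0: t=0:+1/4 = 1/4; ⇒ 3j(1 1 2; -1 1 0)² = 1/30, sgn +1
I_A²/I_B² = (1/10)/(1/30) = 3/1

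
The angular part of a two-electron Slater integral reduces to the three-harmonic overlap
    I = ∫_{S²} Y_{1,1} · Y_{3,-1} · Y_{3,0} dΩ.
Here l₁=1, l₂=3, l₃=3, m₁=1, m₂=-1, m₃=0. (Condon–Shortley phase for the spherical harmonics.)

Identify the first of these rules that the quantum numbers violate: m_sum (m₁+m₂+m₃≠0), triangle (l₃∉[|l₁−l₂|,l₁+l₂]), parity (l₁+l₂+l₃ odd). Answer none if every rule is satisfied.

parity

azimuthal sum: 1 − 1 + 0 = 0  ✓
2 ≤ 3 ≤ 4 (triangle on l)  ✓
L = 1 + 3 + 3 = 7 (odd)  ✗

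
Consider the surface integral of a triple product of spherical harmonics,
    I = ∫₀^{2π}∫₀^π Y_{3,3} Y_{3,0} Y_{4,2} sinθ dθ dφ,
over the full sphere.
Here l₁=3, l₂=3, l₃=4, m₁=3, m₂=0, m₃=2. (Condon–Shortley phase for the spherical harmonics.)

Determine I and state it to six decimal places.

3 + 0 + 2 = 5 ≠ 0: azimuthal integral kills it; I = 0

0.000000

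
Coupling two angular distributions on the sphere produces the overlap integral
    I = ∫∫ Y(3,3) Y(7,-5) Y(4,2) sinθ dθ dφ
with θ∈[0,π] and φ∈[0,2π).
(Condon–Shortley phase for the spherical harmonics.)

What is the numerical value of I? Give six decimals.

-0.204818

m-sum 0 ✓  L=14 even ✓  4≤4≤10 ✓
Π(2lᵢ+1) = 7×15×9 = 945
triangle coeff Δ(3,7,4) = 1/45045
Σ_t [3,3]: t=3:−1/20736 = -1/20736
(3j)²=35/1287 [(3 7 4; 0 0 0)], sign=-1
Σ_t [0,0]: t=0:+1/1036800 = 1/1036800
(3j)²=4/195 [(3 7 4; 3 -5 2)], sign=+1
⇒ 4πI² = 980/1859
I = (-1)√(980/1859/(4π)) = -0.20481814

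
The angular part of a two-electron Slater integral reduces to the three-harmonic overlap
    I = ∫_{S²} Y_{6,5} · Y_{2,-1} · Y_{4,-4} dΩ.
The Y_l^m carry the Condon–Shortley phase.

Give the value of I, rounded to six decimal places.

Rules hold: Σm=0, L=12 even, 4≤4≤8.
N = 13·5·9 = 585
Δ = 4!·8!·0!/13! = 1/6435
Racah Σ t=2..2: t=2:+1/2304 = 1/2304
⇒ 3j(6 2 4; 0 0 0)² = 5/143, sgn +1
Racah Σ t=1..1: t=1:−1/241920 = -1/241920
⇒ 3j(6 2 4; 5 -1 -4)² = 1/39, sgn -1
4πI² = N·(3j₀)²·(3jₘ)² = 75/143
I = -1·√(0.524476/4π) = -0.20429497

-0.204295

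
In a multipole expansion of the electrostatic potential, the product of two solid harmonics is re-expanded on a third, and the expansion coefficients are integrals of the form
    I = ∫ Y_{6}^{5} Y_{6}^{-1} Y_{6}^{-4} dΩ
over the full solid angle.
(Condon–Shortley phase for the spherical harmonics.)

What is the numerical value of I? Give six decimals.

0.130527

m-sum 0 ✓  L=18 even ✓  0≤6≤12 ✓
Π(2lᵢ+1) = 13×13×13 = 2197
triangle coeff Δ(6,6,6) = 1/325909584
Σ_t [0,6]: t=0:+1/373248000 t=1:−1/1728000 t=2:+1/110592 t=3:−1/46656 t=4:+1/110592 t=5:−1/1728000 t=6:+1/373248000 = -7/1555200
(3j)²=400/46189 [(6 6 6; 0 0 0)], sign=-1
Σ_t [0,1]: t=0:+1/10368000 t=1:−1/4147200 = -1/6912000
(3j)²=189/16796 [(6 6 6; 5 -1 -4)], sign=-1
⇒ 4πI² = 245700/1147619
I = (+1)√(245700/1147619/(4π)) = 0.13052653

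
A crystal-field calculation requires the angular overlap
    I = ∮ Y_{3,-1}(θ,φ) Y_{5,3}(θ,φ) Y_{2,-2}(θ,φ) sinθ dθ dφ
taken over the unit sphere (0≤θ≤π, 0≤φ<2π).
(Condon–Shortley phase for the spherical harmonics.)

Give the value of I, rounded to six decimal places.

-0.200476

Rules hold: Σm=0, L=10 even, 2≤2≤8.
N = 7·11·5 = 385
Δ = 6!·0!·4!/11! = 1/2310
Racah Σ t=3..3: t=3:−1/144 = -1/144
⇒ 3j(3 5 2; 0 0 0)² = 10/231, sgn -1
Racah Σ t=4..4: t=4:+1/1152 = 1/1152
⇒ 3j(3 5 2; -1 3 -2)² = 1/33, sgn +1
4πI² = N·(3j₀)²·(3jₘ)² = 50/99
I = -1·√(0.505051/4π) = -0.20047604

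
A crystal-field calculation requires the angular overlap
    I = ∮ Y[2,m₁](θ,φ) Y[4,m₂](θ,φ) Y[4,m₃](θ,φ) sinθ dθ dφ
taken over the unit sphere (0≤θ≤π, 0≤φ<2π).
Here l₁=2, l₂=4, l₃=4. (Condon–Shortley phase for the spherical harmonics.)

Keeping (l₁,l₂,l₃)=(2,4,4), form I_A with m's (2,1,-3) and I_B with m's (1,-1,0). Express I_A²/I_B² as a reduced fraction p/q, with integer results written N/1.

Same 2,4,4: normalisation and zero-m 3j drop out of the ratio.
A: Δ: 2! 2! 6! / 11! → 1/13860; sum: t=0:+1/480 = 1/480; 3j²(2 4 4; 2 1 -3) = Δ·Π!·Σ² = 3/110  (sign -1)
B: Δ: 2! 2! 6! / 11! → 1/13860; sum: t=0:+1/72 t=1:−1/96 = 1/288; 3j²(2 4 4; 1 -1 0) = Δ·Π!·Σ² = 1/462  (sign +1)
I_A²/I_B² = (3/110)/(1/462) = 63/5

63/5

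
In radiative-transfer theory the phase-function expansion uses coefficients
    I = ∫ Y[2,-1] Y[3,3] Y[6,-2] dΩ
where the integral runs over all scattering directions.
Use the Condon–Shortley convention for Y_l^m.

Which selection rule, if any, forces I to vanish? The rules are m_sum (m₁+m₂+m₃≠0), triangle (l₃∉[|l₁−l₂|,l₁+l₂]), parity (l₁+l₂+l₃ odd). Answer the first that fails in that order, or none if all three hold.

Σmᵢ = 0  ✓
l₃∈[|l₁−l₂|,l₁+l₂]=[1,5], have l₃=6  ✗
Σlᵢ = 11 ⇒ odd

triangle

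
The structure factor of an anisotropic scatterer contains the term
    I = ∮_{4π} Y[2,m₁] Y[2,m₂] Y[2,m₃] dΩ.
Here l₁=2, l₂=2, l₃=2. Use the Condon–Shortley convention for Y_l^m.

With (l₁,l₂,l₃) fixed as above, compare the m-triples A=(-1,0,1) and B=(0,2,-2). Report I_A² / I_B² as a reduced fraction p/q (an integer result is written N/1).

1/4

Same 2,2,2: normalisation and zero-m 3j drop out of the ratio.
A: Δ: 2! 2! 2! / 7! → 1/630; sum: t=1:−1/2 t=2:+1/4 = -1/4; 3j²(2 2 2; -1 0 1) = Δ·Π!·Σ² = 1/70  (sign +1)
B: Δ: 2! 2! 2! / 7! → 1/630; sum: t=2:+1/8 = 1/8; 3j²(2 2 2; 0 2 -2) = Δ·Π!·Σ² = 2/35  (sign +1)
I_A²/I_B² = (1/70)/(2/35) = 1/4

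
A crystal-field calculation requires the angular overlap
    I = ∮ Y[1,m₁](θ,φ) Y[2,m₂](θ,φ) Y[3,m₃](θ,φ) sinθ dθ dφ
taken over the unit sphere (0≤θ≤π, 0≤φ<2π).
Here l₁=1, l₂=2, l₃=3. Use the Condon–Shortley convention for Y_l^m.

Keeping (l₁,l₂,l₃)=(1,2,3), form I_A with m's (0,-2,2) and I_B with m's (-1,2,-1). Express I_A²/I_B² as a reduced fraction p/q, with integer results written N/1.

Same 1,2,3: normalisation and zero-m 3j drop out of the ratio.
A: Δ: 0! 2! 4! / 7! → 1/105; sum: t=0:+1/24 = 1/24; 3j²(1 2 3; 0 -2 2) = Δ·Π!·Σ² = 1/21  (sign -1)
B: Δ: 0! 2! 4! / 7! → 1/105; sum: t=0:+1/48 = 1/48; 3j²(1 2 3; -1 2 -1) = Δ·Π!·Σ² = 1/105  (sign +1)
I_A²/I_B² = (1/21)/(1/105) = 5/1

5/1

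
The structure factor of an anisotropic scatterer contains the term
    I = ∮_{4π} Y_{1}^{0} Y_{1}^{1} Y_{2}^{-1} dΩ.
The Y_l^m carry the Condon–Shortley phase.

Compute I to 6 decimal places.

Checks pass: Σm=0; 4 even; l₃=2∈[0,2].
(2·1+1)(2·1+1)(2·2+1) = 45
Δ: 0! 2! 2! / 5! → 1/30
sum: t=0:+1/1 = 1/1
3j²(1 1 2; 0 0 0) = Δ·Π!·Σ² = 2/15  (sign +1)
sum: t=0:+1/2 = 1/2
3j²(1 1 2; 0 1 -1) = Δ·Π!·Σ² = 1/10  (sign -1)
combine: 4πI² = 45·2/15·1/10 = 3/5
take √, sign -1: I = -0.21850969

-0.218510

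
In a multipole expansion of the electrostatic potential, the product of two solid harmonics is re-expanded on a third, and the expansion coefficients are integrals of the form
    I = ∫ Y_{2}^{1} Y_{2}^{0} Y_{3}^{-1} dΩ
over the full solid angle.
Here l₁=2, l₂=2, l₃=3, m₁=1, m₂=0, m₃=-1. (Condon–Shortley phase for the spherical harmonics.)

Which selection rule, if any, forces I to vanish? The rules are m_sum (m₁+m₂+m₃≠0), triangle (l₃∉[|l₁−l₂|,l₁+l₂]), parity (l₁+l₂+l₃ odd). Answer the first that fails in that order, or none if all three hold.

Σmᵢ = 0  ✓
l₃∈[|l₁−l₂|,l₁+l₂]=[0,4], have l₃=3  ✓
Σlᵢ = 7 ⇒ odd  ✗

parity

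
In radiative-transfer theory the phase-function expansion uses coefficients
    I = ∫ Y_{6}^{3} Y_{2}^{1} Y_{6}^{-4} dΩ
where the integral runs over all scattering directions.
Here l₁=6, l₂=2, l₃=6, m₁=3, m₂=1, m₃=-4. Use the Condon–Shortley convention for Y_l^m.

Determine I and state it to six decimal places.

Checks pass: Σm=0; 14 even; l₃=6∈[4,8].
(2·6+1)(2·2+1)(2·6+1) = 845
Δ: 2! 10! 2! / 15! → 1/90090
sum: t=0:+1/69120 t=1:−1/14400 t=2:+1/69120 = -7/172800
3j²(6 2 6; 0 0 0) = Δ·Π!·Σ² = 14/715  (sign -1)
sum: t=1:−1/161280 t=2:+1/725760 = -1/207360
3j²(6 2 6; 3 1 -4) = Δ·Π!·Σ² = 7/286  (sign -1)
combine: 4πI² = 845·14/715·7/286 = 49/121
take √, sign +1: I = 0.17951487

0.179515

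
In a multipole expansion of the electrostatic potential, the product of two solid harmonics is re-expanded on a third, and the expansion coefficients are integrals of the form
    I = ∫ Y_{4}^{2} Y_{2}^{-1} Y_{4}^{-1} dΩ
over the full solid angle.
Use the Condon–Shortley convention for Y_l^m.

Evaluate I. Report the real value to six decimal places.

0.127700

m-sum 0 ✓  L=10 even ✓  2≤4≤6 ✓
Π(2lᵢ+1) = 9×5×9 = 405
triangle coeff Δ(4,2,4) = 1/13860
Σ_t [0,2]: t=0:+1/192 t=1:−1/36 t=2:+1/192 = -5/288
(3j)²=20/693 [(4 2 4; 0 0 0)], sign=-1
Σ_t [0,1]: t=0:+1/96 t=1:−1/240 = 1/160
(3j)²=27/1540 [(4 2 4; 2 -1 -1)], sign=-1
⇒ 4πI² = 1215/5929
I = (+1)√(1215/5929/(4π)) = 0.12770047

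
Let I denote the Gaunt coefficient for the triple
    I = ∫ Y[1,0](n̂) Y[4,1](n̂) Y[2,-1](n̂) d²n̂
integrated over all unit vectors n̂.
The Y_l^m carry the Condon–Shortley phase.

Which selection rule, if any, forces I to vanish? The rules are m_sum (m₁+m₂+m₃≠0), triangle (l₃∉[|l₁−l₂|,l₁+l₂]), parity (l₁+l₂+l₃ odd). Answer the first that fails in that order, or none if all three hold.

triangle

azimuthal sum: 0 + 1 − 1 = 0  ✓
3 ≤ 2 ≤ 5 (triangle on l)  ✗
L = 1 + 4 + 2 = 7 (odd)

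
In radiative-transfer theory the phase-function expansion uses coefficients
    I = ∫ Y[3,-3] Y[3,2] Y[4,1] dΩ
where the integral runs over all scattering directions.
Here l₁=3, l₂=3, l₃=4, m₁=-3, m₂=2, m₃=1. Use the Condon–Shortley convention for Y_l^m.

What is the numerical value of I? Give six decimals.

m-sum 0 ✓  L=10 even ✓  0≤4≤6 ✓
Π(2lᵢ+1) = 7×7×9 = 441
triangle coeff Δ(3,3,4) = 1/34650
Σ_t [0,2]: t=0:+1/72 t=1:−1/16 t=2:+1/72 = -5/144
(3j)²=2/77 [(3 3 4; 0 0 0)], sign=-1
Σ_t [2,2]: t=2:+1/288 = 1/288
(3j)²=5/231 [(3 3 4; -3 2 1)], sign=-1
⇒ 4πI² = 30/121
I = (+1)√(30/121/(4π)) = 0.14046335

0.140463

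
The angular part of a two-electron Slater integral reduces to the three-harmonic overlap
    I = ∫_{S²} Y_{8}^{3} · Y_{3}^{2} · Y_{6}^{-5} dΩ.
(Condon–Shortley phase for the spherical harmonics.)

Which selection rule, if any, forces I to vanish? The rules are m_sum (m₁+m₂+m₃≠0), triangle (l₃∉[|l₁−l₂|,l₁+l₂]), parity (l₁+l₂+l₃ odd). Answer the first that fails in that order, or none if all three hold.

Σmᵢ = 0  ✓
l₃∈[|l₁−l₂|,l₁+l₂]=[5,11], have l₃=6  ✓
Σlᵢ = 17 ⇒ odd  ✗

parity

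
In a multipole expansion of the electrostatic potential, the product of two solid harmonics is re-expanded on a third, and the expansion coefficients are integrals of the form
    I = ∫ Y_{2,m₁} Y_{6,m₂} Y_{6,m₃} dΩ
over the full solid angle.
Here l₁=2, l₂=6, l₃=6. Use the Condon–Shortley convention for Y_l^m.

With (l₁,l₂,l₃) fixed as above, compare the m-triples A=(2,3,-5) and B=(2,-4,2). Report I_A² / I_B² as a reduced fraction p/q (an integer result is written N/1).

11/18

Shared (l₁,l₂,l₃)=(2,6,6): N and (l;000)² cancel in I_A²/I_B².
A: Δ = 2!·2!·10!/15! = 1/90090; Racah Σ t=0..0: t=0:+1/1451520 = 1/1451520; ⇒ 3j(2 6 6; 2 3 -5)² = 1/91, sgn -1
B: Δ = 2!·2!·10!/15! = 1/90090; Racah Σ t=0..0: t=0:+1/322560 = 1/322560; ⇒ 3j(2 6 6; 2 -4 2)² = 18/1001, sgn +1
I_A²/I_B² = (1/91)/(18/1001) = 11/18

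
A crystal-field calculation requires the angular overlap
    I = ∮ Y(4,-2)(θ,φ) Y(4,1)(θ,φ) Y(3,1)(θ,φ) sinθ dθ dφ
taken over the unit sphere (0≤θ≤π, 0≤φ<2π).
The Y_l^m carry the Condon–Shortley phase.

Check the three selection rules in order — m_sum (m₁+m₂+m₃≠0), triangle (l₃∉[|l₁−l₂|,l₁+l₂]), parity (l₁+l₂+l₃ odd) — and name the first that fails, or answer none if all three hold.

parity

m₁+m₂+m₃ = -2 + 1 + 1 = 0  ✓
triangle: |4−4|=0 ≤ l₃=3 ≤ 4+4=8  ✓
parity: l₁+l₂+l₃ = 11 is odd  ✗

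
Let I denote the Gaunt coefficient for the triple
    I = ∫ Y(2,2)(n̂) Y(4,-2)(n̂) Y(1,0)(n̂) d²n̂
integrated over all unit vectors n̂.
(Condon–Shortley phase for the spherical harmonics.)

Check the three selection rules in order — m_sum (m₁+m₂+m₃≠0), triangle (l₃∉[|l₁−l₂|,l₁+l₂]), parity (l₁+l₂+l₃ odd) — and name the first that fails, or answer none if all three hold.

triangle

azimuthal sum: 2 − 2 + 0 = 0  ✓
2 ≤ 1 ≤ 6 (triangle on l)  ✗
L = 2 + 4 + 1 = 7 (odd)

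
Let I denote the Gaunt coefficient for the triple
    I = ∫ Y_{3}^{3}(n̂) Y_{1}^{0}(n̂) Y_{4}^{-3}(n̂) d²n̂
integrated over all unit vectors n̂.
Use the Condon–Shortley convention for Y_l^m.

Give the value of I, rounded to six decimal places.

m-sum 0 ✓  L=8 even ✓  2≤4≤4 ✓
Π(2lᵢ+1) = 7×3×9 = 189
triangle coeff Δ(3,1,4) = 1/252
Σ_t [0,0]: t=0:+1/36 = 1/36
(3j)²=4/63 [(3 1 4; 0 0 0)], sign=+1
Σ_t [0,0]: t=0:+1/720 = 1/720
(3j)²=1/36 [(3 1 4; 3 0 -3)], sign=-1
⇒ 4πI² = 1/3
I = (-1)√(1/3/(4π)) = -0.16286750

-0.162868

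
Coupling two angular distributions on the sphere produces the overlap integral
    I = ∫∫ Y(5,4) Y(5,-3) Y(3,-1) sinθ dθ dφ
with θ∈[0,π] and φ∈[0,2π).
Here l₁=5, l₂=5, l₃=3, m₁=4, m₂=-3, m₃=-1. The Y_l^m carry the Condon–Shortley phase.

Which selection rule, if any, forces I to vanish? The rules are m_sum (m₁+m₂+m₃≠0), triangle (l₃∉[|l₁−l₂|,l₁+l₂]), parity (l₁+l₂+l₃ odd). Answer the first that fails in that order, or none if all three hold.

Σmᵢ = 0  ✓
l₃∈[|l₁−l₂|,l₁+l₂]=[0,10], have l₃=3  ✓
Σlᵢ = 13 ⇒ odd  ✗

parity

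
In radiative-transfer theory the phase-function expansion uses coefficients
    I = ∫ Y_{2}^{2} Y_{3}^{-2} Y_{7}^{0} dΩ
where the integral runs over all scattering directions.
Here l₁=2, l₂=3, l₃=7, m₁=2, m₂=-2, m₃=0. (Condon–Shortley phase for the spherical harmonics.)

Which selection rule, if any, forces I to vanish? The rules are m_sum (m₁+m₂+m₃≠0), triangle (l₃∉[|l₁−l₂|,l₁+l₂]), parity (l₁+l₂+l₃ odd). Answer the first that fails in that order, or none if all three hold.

azimuthal sum: 2 − 2 + 0 = 0  ✓
1 ≤ 7 ≤ 5 (triangle on l)  ✗
L = 2 + 3 + 7 = 12 (even)

triangle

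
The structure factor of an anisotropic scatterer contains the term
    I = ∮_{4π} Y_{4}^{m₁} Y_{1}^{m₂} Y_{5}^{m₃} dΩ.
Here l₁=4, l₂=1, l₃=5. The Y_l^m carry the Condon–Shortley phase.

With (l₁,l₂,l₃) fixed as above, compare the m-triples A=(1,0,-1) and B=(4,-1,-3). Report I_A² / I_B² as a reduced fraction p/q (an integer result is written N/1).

l's match ⇒ only the (l;m) 3-j factors differ between A and B.
A: triangle coeff Δ(4,1,5) = 1/495; Σ_t [0,0]: t=0:+1/720 = 1/720; (3j)²=8/165 [(4 1 5; 1 0 -1)], sign=+1
B: triangle coeff Δ(4,1,5) = 1/495; Σ_t [0,0]: t=0:+1/80640 = 1/80640; (3j)²=1/495 [(4 1 5; 4 -1 -3)], sign=+1
I_A²/I_B² = (8/165)/(1/495) = 24/1

24/1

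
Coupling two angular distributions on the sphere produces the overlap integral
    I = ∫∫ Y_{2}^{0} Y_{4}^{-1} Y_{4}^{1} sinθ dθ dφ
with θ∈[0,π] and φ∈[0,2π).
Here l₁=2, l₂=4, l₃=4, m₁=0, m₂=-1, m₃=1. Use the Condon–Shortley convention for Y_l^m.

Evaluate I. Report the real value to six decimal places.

-0.139264

Checks pass: Σm=0; 10 even; l₃=4∈[2,6].
(2·2+1)(2·4+1)(2·4+1) = 405
Δ: 2! 2! 6! / 11! → 1/13860
sum: t=0:+1/192 t=1:−1/36 t=2:+1/192 = -5/288
3j²(2 4 4; 0 0 0) = Δ·Π!·Σ² = 20/693  (sign -1)
sum: t=0:+1/144 t=1:−1/48 t=2:+1/480 = -17/1440
3j²(2 4 4; 0 -1 1) = Δ·Π!·Σ² = 289/13860  (sign +1)
combine: 4πI² = 405·20/693·289/13860 = 1445/5929
take √, sign -1: I = -0.13926381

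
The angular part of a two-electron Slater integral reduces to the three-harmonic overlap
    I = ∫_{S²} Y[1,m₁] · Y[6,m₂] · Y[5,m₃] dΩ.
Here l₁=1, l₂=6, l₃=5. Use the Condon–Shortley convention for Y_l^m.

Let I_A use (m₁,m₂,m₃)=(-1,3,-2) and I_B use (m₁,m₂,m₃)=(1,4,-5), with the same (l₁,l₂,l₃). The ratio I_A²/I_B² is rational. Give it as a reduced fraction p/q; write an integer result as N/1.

l's match ⇒ only the (l;m) 3-j factors differ between A and B.
A: triangle coeff Δ(1,6,5) = 1/858; Σ_t [2,2]: t=2:+1/60480 = 1/60480; (3j)²=6/143 [(1 6 5; -1 3 -2)], sign=-1
B: triangle coeff Δ(1,6,5) = 1/858; Σ_t [0,0]: t=0:+1/7257600 = 1/7257600; (3j)²=1/858 [(1 6 5; 1 4 -5)], sign=+1
I_A²/I_B² = (6/143)/(1/858) = 36/1

36/1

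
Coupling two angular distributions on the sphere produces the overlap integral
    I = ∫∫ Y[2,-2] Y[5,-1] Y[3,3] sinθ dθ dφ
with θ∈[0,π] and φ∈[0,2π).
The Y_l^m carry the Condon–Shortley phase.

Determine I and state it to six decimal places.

-0.023961

Rules hold: Σm=0, L=10 even, 3≤3≤7.
N = 5·11·7 = 385
Δ = 4!·0!·6!/11! = 1/2310
Racah Σ t=2..2: t=2:+1/144 = 1/144
⇒ 3j(2 5 3; 0 0 0)² = 10/231, sgn -1
Racah Σ t=4..4: t=4:+1/17280 = 1/17280
⇒ 3j(2 5 3; -2 -1 3)² = 1/2310, sgn +1
4πI² = N·(3j₀)²·(3jₘ)² = 5/693
I = -1·√(0.00721501/4π) = -0.02396147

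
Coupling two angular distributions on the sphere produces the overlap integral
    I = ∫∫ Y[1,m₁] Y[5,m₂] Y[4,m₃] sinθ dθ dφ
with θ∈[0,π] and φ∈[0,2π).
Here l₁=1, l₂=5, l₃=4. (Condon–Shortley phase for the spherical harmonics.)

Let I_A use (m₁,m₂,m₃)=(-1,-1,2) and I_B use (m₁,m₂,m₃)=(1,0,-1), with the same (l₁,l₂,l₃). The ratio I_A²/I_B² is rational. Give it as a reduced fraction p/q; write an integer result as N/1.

l's match ⇒ only the (l;m) 3-j factors differ between A and B.
A: triangle coeff Δ(1,5,4) = 1/495; Σ_t [2,2]: t=2:+1/2880 = 1/2880; (3j)²=2/165 [(1 5 4; -1 -1 2)], sign=+1
B: triangle coeff Δ(1,5,4) = 1/495; Σ_t [0,0]: t=0:+1/1440 = 1/1440; (3j)²=2/99 [(1 5 4; 1 0 -1)], sign=-1
I_A²/I_B² = (2/165)/(2/99) = 3/5

3/5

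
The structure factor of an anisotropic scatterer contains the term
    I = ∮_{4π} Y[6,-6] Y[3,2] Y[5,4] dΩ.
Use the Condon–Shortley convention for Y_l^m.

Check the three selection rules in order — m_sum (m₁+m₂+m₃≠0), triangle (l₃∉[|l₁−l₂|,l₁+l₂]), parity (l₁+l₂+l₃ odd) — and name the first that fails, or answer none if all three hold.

none

Σmᵢ = 0  ✓
l₃∈[|l₁−l₂|,l₁+l₂]=[3,9], have l₃=5  ✓
Σlᵢ = 14 ⇒ even  ✓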